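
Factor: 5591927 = 11^1 *107^1*4751^1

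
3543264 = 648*5468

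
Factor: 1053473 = 17^1*31^1*1999^1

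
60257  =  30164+30093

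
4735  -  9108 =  - 4373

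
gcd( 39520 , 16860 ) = 20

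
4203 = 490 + 3713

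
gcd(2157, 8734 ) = 1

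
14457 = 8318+6139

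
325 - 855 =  - 530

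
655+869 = 1524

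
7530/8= 3765/4 = 941.25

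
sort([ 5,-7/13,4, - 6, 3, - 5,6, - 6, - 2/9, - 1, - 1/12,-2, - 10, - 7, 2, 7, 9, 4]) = [ - 10, - 7, - 6 , - 6,-5, - 2, - 1, - 7/13,-2/9, - 1/12, 2, 3,4,4, 5, 6, 7 , 9 ] 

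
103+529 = 632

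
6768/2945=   6768/2945 =2.30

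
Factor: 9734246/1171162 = 585581^ ( -1) * 4867123^1 = 4867123/585581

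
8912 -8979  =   - 67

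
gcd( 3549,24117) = 3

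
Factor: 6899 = 6899^1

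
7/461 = 7/461 = 0.02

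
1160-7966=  - 6806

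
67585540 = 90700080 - 23114540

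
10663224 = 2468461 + 8194763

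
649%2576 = 649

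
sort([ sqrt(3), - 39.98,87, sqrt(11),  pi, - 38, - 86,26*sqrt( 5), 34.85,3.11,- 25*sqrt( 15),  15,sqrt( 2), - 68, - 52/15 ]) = [  -  25*sqrt (15) ,-86,-68,  -  39.98,- 38,-52/15 , sqrt(2 ), sqrt( 3),3.11, pi,sqrt(11), 15, 34.85,26*sqrt(5),87 ]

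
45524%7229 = 2150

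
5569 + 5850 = 11419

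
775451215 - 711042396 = 64408819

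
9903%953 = 373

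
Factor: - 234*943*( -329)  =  2^1*3^2*7^1*13^1 *23^1*41^1*47^1  =  72597798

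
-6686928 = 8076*( - 828 ) 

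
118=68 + 50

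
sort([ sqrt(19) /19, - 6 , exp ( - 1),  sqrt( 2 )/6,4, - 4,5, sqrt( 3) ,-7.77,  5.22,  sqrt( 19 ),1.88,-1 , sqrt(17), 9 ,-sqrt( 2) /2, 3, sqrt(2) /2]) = [-7.77 , - 6,-4, - 1, - sqrt( 2 )/2,  sqrt( 19)/19, sqrt( 2)/6,exp( - 1) , sqrt(2 ) /2,sqrt( 3),1.88,3,4,sqrt( 17), sqrt( 19 ) , 5, 5.22 , 9]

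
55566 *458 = 25449228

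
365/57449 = 365/57449= 0.01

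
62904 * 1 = 62904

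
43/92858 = 43/92858  =  0.00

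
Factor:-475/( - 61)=5^2*19^1*61^( - 1)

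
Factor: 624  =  2^4*3^1 *13^1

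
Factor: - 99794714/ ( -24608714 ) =49897357/12304357 = 13^ ( - 1 )*946489^ ( - 1)*49897357^1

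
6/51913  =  6/51913 = 0.00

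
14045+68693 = 82738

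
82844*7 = 579908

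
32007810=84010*381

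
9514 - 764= 8750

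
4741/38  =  124 + 29/38 = 124.76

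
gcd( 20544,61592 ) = 8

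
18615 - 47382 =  - 28767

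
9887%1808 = 847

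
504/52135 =504/52135 = 0.01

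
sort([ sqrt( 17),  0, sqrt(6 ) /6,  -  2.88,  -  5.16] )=[ - 5.16,  -  2.88 , 0,sqrt ( 6 )/6, sqrt(17 )] 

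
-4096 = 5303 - 9399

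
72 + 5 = 77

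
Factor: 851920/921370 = 2^3 * 23^1*199^(-1 ) = 184/199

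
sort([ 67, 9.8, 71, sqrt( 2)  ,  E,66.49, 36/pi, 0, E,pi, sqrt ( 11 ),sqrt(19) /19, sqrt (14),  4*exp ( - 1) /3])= [ 0,sqrt(19) /19,4*exp( - 1) /3, sqrt( 2 ), E , E,pi, sqrt(11 ), sqrt(14 ), 9.8,36/pi, 66.49, 67, 71]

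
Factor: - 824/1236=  - 2/3 =- 2^1 * 3^(-1)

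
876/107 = 8  +  20/107 =8.19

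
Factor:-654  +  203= - 11^1*41^1 = - 451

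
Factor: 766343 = 17^1*61^1 * 739^1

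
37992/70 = 18996/35 = 542.74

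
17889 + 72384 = 90273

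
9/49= 9/49 = 0.18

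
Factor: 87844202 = 2^1*17^1*409^1 * 6317^1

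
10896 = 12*908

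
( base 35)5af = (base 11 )4970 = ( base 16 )195a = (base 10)6490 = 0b1100101011010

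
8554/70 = 611/5 =122.20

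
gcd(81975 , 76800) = 75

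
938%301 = 35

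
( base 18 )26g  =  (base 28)RG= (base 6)3324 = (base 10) 772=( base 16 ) 304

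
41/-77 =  - 41/77 = - 0.53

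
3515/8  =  439 + 3/8 = 439.38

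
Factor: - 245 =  - 5^1 * 7^2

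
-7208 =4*( - 1802 ) 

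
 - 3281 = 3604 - 6885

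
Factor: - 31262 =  - 2^1*7^2 *11^1*29^1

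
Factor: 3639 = 3^1 * 1213^1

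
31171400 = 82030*380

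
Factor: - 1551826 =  - 2^1 * 131^1*5923^1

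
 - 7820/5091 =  - 2 + 2362/5091 = -1.54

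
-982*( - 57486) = 56451252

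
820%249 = 73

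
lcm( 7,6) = 42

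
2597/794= 2597/794   =  3.27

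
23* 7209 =165807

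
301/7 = 43 = 43.00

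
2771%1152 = 467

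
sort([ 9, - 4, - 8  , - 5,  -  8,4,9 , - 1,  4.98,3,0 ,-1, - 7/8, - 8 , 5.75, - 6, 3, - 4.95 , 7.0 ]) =[ - 8, - 8,-8, - 6, - 5, - 4.95  ,  -  4, - 1, - 1, - 7/8,0,3,3 , 4,4.98,5.75, 7.0,9,9 ]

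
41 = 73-32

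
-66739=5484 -72223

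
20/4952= 5/1238 = 0.00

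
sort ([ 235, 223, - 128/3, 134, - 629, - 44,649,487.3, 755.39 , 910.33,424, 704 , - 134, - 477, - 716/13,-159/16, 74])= [ - 629, - 477, - 134 , - 716/13, - 44, - 128/3, - 159/16, 74, 134,223, 235, 424, 487.3,649, 704, 755.39,910.33]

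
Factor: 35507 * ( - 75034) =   -  2664232238 =-2^1*35507^1*37517^1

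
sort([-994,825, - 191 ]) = [ - 994, - 191,825 ]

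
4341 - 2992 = 1349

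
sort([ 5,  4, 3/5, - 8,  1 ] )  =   [ - 8, 3/5, 1, 4,5]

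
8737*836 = 7304132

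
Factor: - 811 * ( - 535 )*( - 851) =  - 369236135 = - 5^1*23^1*37^1*107^1*811^1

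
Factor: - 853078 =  - 2^1*73^1*5843^1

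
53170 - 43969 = 9201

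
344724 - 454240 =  - 109516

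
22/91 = 22/91 = 0.24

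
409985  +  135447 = 545432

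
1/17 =1/17 = 0.06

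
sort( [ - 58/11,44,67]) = [  -  58/11, 44,67 ]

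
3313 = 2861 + 452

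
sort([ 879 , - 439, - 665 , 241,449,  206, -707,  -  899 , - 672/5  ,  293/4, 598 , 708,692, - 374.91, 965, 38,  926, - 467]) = [ -899, - 707,-665, - 467, - 439, -374.91 ,  -  672/5 , 38,293/4,  206,  241 , 449 , 598, 692 , 708,879,  926,  965]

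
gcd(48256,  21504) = 128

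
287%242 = 45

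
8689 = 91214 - 82525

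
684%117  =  99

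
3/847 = 3/847 = 0.00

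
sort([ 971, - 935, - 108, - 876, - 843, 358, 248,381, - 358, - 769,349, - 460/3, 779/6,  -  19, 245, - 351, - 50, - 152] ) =[ - 935, - 876, - 843, - 769, - 358, - 351, - 460/3,-152, - 108, - 50,-19, 779/6, 245, 248, 349, 358, 381  ,  971]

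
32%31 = 1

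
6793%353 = 86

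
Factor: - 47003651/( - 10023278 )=2^( - 1) * 23^1*2043637^1 * 5011639^(-1) 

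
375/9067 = 375/9067 = 0.04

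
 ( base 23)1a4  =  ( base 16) 2fb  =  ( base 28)R7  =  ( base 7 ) 2140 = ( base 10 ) 763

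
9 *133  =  1197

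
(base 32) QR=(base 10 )859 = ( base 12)5B7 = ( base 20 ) 22J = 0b1101011011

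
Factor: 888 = 2^3*3^1 * 37^1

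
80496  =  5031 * 16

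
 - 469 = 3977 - 4446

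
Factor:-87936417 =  - 3^2*97^1 * 263^1 * 383^1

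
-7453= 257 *( - 29) 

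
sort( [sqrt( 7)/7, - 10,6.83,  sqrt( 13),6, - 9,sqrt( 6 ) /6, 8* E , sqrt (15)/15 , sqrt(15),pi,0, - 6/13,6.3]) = [-10,-9,- 6/13,0,sqrt( 15) /15,sqrt(7)/7, sqrt(6)/6,pi,sqrt( 13),sqrt( 15),  6, 6.3,6.83,  8*E ] 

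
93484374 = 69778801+23705573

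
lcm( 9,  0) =0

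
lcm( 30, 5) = 30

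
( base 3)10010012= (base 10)2273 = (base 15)A18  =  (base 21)535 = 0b100011100001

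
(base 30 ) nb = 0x2bd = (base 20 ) 1F1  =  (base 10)701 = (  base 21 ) 1c8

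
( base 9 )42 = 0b100110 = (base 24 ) 1e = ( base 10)38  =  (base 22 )1g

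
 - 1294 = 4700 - 5994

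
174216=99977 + 74239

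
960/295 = 3 + 15/59  =  3.25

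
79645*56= 4460120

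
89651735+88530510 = 178182245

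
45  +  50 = 95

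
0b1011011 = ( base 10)91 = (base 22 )43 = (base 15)61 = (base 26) 3D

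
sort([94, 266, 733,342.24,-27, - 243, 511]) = [ - 243, -27, 94, 266 , 342.24,  511 , 733 ]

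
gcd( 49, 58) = 1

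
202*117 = 23634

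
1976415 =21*94115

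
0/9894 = 0 = 0.00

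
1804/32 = 56 + 3/8 = 56.38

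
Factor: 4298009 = 19^1 * 47^1*4813^1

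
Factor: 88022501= 7^1* 12574643^1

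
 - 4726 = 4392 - 9118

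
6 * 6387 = 38322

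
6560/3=6560/3= 2186.67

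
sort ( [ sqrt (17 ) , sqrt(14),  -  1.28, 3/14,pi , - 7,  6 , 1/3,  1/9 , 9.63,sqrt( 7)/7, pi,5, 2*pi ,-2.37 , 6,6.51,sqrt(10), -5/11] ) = [ - 7,-2.37,-1.28, - 5/11, 1/9,3/14, 1/3, sqrt (7 )/7, pi,  pi, sqrt(10 ), sqrt (14), sqrt(17 ),5, 6, 6,  2*pi,6.51  ,  9.63 ] 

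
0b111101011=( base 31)fq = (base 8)753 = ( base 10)491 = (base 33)ET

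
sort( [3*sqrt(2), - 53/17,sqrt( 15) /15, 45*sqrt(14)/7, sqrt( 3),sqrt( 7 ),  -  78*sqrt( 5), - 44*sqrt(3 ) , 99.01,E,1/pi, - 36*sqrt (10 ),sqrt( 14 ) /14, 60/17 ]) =[ - 78*sqrt (5 ), - 36*sqrt( 10) ,-44*sqrt( 3), - 53/17,sqrt (15)/15 , sqrt (14) /14,1/pi, sqrt(3),sqrt(7 ),E,60/17, 3*sqrt( 2 ),  45*sqrt(14 ) /7,99.01]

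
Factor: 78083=113^1*691^1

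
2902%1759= 1143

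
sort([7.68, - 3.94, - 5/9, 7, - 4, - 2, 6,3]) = [ -4, - 3.94, - 2, - 5/9,3 , 6, 7 , 7.68] 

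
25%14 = 11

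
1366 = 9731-8365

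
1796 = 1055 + 741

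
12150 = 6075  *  2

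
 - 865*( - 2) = 1730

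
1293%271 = 209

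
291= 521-230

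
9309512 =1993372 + 7316140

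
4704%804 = 684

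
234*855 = 200070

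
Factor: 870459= 3^1 * 257^1*1129^1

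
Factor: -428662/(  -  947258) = 16487/36433  =  16487^1*36433^(-1 ) 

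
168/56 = 3 = 3.00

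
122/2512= 61/1256  =  0.05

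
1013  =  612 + 401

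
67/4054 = 67/4054 = 0.02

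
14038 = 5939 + 8099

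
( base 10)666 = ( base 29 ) ms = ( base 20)1d6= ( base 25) 11g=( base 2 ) 1010011010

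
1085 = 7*155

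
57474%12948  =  5682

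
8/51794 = 4/25897   =  0.00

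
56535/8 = 56535/8 = 7066.88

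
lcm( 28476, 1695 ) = 142380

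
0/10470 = 0 = 0.00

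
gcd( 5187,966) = 21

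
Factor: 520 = 2^3*5^1*13^1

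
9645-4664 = 4981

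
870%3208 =870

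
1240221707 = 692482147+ 547739560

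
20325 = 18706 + 1619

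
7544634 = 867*8702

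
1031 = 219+812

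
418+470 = 888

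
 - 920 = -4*230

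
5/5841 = 5/5841  =  0.00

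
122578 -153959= - 31381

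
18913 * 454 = 8586502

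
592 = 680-88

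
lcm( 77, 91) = 1001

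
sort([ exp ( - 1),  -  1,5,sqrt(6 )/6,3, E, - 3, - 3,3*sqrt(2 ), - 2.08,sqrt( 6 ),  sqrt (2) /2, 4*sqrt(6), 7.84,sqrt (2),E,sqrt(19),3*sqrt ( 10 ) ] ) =[ - 3, - 3 , - 2.08, - 1,exp ( - 1), sqrt(6)/6, sqrt( 2)/2,  sqrt( 2), sqrt(6),  E,E,3,  3  *sqrt( 2), sqrt(19 )  ,  5, 7.84,3 * sqrt (10), 4  *  sqrt(6) ]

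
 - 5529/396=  - 1843/132 = - 13.96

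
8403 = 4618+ 3785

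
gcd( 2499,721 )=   7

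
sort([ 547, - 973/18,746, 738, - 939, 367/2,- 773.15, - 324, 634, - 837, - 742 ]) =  [- 939,-837, - 773.15,-742, - 324, - 973/18 , 367/2,547, 634, 738 , 746]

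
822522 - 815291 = 7231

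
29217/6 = 4869  +  1/2 = 4869.50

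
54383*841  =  45736103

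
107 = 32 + 75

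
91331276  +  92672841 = 184004117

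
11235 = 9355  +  1880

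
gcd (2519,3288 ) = 1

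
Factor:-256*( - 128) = 32768 = 2^15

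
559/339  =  1 + 220/339  =  1.65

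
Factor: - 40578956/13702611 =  - 2^2*3^( - 1)*11^1*13^ (  -  1)*73^( - 1)*109^1*4813^ ( - 1)*8461^1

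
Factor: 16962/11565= 2^1*3^( - 1)*5^(-1 ) * 11^1 =22/15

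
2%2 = 0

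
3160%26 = 14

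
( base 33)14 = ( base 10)37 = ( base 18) 21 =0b100101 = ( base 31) 16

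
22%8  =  6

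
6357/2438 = 2 + 1481/2438 = 2.61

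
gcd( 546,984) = 6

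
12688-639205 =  - 626517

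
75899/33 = 75899/33 = 2299.97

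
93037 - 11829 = 81208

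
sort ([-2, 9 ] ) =[ -2,9]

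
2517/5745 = 839/1915 =0.44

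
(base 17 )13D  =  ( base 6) 1345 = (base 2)101100001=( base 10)353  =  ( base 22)G1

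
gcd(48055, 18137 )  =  7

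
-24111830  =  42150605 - 66262435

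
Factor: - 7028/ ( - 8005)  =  2^2*5^( - 1)*7^1*251^1*1601^ (  -  1 )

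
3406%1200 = 1006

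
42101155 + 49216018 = 91317173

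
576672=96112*6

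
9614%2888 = 950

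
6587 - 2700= 3887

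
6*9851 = 59106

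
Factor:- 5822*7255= -42238610=- 2^1*5^1*41^1*71^1*1451^1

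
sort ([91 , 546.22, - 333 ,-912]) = [ - 912, - 333,91,  546.22] 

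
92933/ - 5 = - 18587 + 2/5 = - 18586.60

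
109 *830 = 90470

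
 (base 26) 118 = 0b1011000110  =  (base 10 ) 710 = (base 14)38A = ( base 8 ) 1306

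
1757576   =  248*7087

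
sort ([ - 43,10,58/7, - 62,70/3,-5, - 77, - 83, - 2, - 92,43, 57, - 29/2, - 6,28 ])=[ - 92,  -  83, - 77, - 62, - 43, - 29/2,-6,-5, - 2,58/7, 10,70/3,28 , 43,57]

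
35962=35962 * 1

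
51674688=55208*936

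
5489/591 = 9 + 170/591=9.29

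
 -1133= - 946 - 187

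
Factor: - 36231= - 3^1*13^1*929^1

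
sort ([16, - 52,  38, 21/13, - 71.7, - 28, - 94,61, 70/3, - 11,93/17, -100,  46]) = [-100 , - 94, - 71.7, - 52,-28,  -  11,21/13,  93/17,16, 70/3 , 38,46,61]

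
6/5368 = 3/2684 = 0.00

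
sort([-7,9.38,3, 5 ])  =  [ - 7,  3,5,  9.38 ] 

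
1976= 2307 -331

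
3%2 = 1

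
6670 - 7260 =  - 590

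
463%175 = 113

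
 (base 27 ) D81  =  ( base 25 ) FCJ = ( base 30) an4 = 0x25de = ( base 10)9694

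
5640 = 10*564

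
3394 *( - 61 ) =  - 207034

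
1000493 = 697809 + 302684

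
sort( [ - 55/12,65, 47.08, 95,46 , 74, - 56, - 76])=[- 76, - 56 , - 55/12,46,47.08,  65, 74,  95]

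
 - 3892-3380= - 7272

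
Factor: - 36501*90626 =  - 3307939626=-2^1*3^1 * 23^3*113^1 * 401^1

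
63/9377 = 63/9377=0.01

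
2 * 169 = 338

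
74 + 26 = 100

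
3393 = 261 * 13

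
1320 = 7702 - 6382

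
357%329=28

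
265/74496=265/74496 =0.00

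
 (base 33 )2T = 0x5f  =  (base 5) 340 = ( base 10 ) 95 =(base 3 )10112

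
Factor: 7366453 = 7366453^1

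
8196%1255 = 666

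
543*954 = 518022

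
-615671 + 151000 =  - 464671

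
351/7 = 50 + 1/7= 50.14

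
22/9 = 22/9 = 2.44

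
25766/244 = 105 + 73/122 =105.60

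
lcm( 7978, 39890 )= 39890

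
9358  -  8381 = 977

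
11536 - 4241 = 7295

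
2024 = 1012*2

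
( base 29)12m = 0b1110011001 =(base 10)921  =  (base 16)399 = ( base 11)768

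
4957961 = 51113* 97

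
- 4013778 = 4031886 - 8045664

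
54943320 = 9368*5865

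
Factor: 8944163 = 83^1* 107761^1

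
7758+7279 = 15037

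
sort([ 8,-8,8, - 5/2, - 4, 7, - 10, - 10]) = [ - 10 , - 10 , - 8, - 4, - 5/2, 7, 8, 8]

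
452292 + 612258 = 1064550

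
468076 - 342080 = 125996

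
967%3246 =967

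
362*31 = 11222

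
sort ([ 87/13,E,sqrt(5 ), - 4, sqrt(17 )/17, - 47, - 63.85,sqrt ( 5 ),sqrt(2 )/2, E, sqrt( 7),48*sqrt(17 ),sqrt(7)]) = [ - 63.85, - 47, - 4,sqrt(17 )/17,  sqrt(2)/2, sqrt(5),sqrt(5),sqrt(7), sqrt(7),E,E,87/13,48*sqrt( 17 )] 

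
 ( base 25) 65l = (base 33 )3j2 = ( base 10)3896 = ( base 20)9EG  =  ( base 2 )111100111000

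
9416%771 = 164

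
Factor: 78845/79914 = 2^(-1)*3^( - 1 ) * 5^1*13^1 * 19^( - 1) * 701^( - 1 )*1213^1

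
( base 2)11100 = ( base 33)S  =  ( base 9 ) 31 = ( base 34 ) s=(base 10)28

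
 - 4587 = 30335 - 34922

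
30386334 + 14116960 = 44503294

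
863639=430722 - - 432917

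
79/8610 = 79/8610 = 0.01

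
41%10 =1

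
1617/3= 539 = 539.00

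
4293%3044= 1249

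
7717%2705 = 2307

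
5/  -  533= - 5/533 =-0.01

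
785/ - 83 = -10 + 45/83  =  - 9.46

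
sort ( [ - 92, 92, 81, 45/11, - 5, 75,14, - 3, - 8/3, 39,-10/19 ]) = [ - 92,-5,-3, - 8/3, - 10/19, 45/11, 14, 39, 75, 81 , 92]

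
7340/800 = 367/40 = 9.18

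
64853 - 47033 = 17820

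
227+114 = 341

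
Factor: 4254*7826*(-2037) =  - 67815404748 = -2^2*3^2*7^2 * 13^1*43^1* 97^1* 709^1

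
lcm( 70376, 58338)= 4433688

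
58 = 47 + 11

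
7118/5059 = 7118/5059 = 1.41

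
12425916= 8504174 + 3921742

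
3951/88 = 3951/88 = 44.90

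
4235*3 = 12705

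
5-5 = 0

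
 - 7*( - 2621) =18347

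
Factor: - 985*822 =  - 809670 = -2^1*3^1*5^1*137^1 * 197^1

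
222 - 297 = -75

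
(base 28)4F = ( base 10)127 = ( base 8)177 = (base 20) 67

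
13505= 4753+8752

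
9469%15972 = 9469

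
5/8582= 5/8582 =0.00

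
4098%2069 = 2029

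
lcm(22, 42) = 462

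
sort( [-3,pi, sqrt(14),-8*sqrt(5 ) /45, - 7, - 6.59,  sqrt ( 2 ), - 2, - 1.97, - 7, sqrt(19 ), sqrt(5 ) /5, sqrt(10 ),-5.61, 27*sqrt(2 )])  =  [ - 7, - 7, - 6.59, - 5.61 , - 3, -2,  -  1.97 ,-8*sqrt(5 )/45, sqrt(5 ) /5,sqrt( 2 ),  pi, sqrt ( 10 ), sqrt( 14 ), sqrt(19 ),27*sqrt( 2 )]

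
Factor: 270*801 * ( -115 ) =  - 24871050 = - 2^1*  3^5 * 5^2*23^1*89^1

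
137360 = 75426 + 61934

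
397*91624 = 36374728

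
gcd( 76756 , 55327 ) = 1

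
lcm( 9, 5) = 45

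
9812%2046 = 1628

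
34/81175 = 2/4775 = 0.00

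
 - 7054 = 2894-9948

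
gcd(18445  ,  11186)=119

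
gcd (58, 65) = 1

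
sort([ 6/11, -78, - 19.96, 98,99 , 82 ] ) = [ - 78,  -  19.96, 6/11, 82,98, 99]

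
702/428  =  351/214 = 1.64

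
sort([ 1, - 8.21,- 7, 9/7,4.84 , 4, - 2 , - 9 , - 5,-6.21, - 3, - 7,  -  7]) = [-9,-8.21 ,-7, - 7, - 7,-6.21, - 5, - 3,-2, 1, 9/7,  4 , 4.84]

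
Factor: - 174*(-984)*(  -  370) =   -  2^5* 3^2*5^1 * 29^1*37^1*41^1 = -63349920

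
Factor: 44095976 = 2^3*5511997^1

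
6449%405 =374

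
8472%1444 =1252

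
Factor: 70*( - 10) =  - 2^2*5^2*7^1 = - 700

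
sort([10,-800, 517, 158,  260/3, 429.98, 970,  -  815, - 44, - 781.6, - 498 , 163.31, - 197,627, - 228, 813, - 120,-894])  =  [ - 894, - 815 , - 800, - 781.6, - 498, - 228, - 197, - 120, - 44,10, 260/3,158, 163.31,429.98,517, 627,813, 970]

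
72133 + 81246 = 153379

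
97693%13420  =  3753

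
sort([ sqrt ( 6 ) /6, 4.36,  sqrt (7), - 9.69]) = [ - 9.69, sqrt ( 6) /6, sqrt(7), 4.36 ] 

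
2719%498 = 229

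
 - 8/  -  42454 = 4/21227 = 0.00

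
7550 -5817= 1733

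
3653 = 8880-5227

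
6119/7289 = 6119/7289  =  0.84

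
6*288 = 1728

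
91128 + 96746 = 187874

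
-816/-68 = 12/1 = 12.00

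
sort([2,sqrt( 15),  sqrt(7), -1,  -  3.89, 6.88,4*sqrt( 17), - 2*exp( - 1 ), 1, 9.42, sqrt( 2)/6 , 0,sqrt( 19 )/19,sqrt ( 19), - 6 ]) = [ - 6, - 3.89, - 1,- 2*exp(-1 ), 0, sqrt( 19)/19, sqrt( 2 )/6, 1,2, sqrt( 7),sqrt ( 15 ), sqrt( 19),6.88,  9.42,4 * sqrt( 17)] 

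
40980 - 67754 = -26774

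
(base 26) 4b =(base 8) 163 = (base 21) 5a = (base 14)83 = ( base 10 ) 115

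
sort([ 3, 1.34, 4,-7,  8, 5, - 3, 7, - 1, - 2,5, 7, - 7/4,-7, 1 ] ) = [  -  7, - 7,-3, -2, - 7/4, - 1,1, 1.34,  3,4,5,5,  7, 7, 8] 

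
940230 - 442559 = 497671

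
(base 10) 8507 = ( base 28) ANN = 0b10000100111011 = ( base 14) 3159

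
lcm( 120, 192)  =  960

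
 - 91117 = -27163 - 63954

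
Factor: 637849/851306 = 2^( - 1 )*19^1*59^1* 569^1*425653^( - 1)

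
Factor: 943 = 23^1* 41^1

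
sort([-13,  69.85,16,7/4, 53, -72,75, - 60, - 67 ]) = [-72, - 67,- 60,  -  13, 7/4, 16, 53, 69.85,75]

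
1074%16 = 2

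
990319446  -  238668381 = 751651065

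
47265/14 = 3376 + 1/14  =  3376.07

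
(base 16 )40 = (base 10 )64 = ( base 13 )4C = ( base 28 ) 28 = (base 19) 37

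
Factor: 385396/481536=461/576 =2^(  -  6)*3^(-2)*461^1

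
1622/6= 811/3 = 270.33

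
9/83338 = 9/83338 = 0.00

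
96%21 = 12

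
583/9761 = 583/9761= 0.06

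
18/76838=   9/38419 = 0.00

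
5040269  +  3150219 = 8190488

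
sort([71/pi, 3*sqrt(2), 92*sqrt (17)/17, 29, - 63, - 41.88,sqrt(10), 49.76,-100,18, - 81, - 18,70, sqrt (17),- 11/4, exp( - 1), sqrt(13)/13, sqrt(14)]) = [ - 100, - 81 , - 63,-41.88, - 18,-11/4, sqrt ( 13)/13, exp (  -  1), sqrt ( 10), sqrt(14), sqrt(17), 3*sqrt(2 ), 18,92*sqrt(17 ) /17, 71/pi, 29, 49.76, 70]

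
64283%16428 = 14999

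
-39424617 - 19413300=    - 58837917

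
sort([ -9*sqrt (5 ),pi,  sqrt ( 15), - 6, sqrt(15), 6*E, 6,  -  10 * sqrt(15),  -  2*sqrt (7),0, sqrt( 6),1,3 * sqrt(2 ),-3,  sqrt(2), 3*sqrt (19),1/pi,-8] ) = [- 10*sqrt(15 ),-9*sqrt(5 ), - 8,-6,-2*sqrt( 7 ),-3, 0,1/pi , 1,  sqrt( 2 ), sqrt( 6),pi, sqrt(15 ),sqrt( 15),3*sqrt(2 ), 6,3 * sqrt( 19 ),6*E ] 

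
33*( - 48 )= - 1584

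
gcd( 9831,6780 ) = 339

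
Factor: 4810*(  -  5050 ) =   -  24290500 = - 2^2 * 5^3* 13^1*37^1*101^1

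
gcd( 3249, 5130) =171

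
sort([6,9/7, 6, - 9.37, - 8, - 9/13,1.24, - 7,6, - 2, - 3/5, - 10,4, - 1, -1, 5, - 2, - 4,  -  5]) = [-10, - 9.37, - 8, - 7, - 5, - 4, - 2, - 2 , - 1,-1,-9/13, - 3/5,1.24 , 9/7,4,5, 6,6,  6]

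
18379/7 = 18379/7= 2625.57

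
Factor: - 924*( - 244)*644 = 2^6*3^1*7^2*11^1*23^1*61^1 = 145193664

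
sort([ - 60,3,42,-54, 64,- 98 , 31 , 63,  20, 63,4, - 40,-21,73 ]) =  [ - 98 , - 60 , - 54 , - 40, - 21,3, 4,20,31, 42,63,63,  64,73]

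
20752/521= 20752/521=39.83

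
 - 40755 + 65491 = 24736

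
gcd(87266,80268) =2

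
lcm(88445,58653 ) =5572035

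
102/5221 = 102/5221 = 0.02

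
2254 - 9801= -7547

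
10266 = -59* ( - 174)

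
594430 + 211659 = 806089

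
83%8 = 3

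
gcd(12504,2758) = 2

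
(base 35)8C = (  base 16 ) 124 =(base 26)b6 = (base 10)292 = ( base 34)8K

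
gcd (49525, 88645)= 5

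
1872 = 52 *36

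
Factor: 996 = 2^2*3^1 * 83^1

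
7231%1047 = 949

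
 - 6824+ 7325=501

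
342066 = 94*3639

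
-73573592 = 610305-74183897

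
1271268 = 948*1341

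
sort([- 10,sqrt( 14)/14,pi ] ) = [ - 10,sqrt( 14)/14, pi]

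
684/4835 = 684/4835 = 0.14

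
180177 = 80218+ 99959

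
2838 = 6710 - 3872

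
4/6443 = 4/6443  =  0.00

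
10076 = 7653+2423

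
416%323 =93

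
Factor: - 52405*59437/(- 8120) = 2^(-3 )*7^1*29^(  -  1 )*47^1 * 223^1*1213^1  =  88994171/232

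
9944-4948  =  4996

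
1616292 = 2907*556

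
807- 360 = 447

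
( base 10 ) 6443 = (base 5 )201233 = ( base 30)74n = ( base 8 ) 14453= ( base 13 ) 2c18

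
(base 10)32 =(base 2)100000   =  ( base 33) W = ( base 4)200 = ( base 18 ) 1e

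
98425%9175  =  6675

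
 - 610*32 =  - 19520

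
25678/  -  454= - 57  +  100/227 = - 56.56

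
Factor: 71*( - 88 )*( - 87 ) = 2^3*3^1*11^1*29^1 * 71^1 = 543576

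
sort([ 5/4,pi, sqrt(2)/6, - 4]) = [ - 4 , sqrt(2 ) /6, 5/4, pi] 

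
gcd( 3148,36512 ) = 4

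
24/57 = 8/19= 0.42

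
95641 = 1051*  91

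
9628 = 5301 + 4327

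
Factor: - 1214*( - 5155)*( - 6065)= - 37955801050=- 2^1*5^2*607^1*1031^1*1213^1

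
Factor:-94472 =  - 2^3 * 7^2*241^1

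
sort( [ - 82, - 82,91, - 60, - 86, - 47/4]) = [ - 86 , - 82, - 82, -60, - 47/4,91 ]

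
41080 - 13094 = 27986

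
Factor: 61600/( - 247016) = - 2^2*5^2*401^ ( - 1) = - 100/401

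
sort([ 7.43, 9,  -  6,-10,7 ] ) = [-10, - 6,7, 7.43 , 9] 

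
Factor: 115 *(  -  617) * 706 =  - 2^1*5^1*23^1 * 353^1*617^1 = -50094230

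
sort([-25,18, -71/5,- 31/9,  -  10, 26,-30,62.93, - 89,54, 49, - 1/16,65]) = [ - 89, - 30, - 25,  -  71/5,- 10,-31/9, - 1/16,18,26,49,54,62.93, 65]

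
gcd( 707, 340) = 1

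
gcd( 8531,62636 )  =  1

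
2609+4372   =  6981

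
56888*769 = 43746872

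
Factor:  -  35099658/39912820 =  - 17549829/19956410 =- 2^( - 1) * 3^2*5^( - 1)*11^1*23^( - 1)*269^1* 659^1*86767^( - 1 ) 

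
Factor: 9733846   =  2^1 * 4866923^1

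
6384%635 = 34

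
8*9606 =76848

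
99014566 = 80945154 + 18069412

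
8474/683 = 12 + 278/683 = 12.41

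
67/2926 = 67/2926 = 0.02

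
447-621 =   -  174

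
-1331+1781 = 450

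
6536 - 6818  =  - 282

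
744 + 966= 1710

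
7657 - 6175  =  1482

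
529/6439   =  529/6439= 0.08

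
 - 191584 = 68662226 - 68853810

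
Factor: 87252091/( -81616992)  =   - 2^( - 5 ) * 3^( - 1 ) * 59^1*263^1*5623^1*850177^ ( -1 )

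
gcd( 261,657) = 9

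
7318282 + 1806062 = 9124344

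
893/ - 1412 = - 893/1412 = - 0.63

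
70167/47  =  70167/47  =  1492.91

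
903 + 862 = 1765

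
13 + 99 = 112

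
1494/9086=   747/4543 = 0.16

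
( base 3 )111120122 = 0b10011010101011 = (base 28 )CHF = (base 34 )8j5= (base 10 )9899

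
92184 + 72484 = 164668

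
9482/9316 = 4741/4658 = 1.02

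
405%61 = 39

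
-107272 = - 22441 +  - 84831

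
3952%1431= 1090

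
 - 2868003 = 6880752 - 9748755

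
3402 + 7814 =11216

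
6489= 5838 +651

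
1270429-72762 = 1197667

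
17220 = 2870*6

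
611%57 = 41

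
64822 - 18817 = 46005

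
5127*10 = 51270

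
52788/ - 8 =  - 6599 +1/2 = - 6598.50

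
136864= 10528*13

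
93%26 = 15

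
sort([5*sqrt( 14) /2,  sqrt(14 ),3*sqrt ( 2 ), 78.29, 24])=[ sqrt( 14 ), 3 * sqrt( 2 ), 5*sqrt(14)/2,  24,78.29 ] 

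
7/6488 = 7/6488 = 0.00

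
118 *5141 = 606638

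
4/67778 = 2/33889=0.00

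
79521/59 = 1347  +  48/59 = 1347.81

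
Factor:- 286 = - 2^1 * 11^1*13^1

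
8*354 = 2832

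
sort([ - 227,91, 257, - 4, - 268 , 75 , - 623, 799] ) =[ - 623 , - 268, - 227,  -  4,  75, 91,257,799 ]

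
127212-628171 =-500959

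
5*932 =4660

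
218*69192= 15083856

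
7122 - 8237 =  -  1115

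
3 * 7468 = 22404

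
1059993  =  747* 1419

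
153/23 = 6+15/23 = 6.65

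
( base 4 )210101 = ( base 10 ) 2321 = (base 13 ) 1097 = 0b100100010001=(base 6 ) 14425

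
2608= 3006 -398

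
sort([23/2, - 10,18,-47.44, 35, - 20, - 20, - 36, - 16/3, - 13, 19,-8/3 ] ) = [ - 47.44, - 36,  -  20, - 20, - 13,  -  10,-16/3, - 8/3,23/2,18,  19, 35 ] 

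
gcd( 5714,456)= 2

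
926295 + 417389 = 1343684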